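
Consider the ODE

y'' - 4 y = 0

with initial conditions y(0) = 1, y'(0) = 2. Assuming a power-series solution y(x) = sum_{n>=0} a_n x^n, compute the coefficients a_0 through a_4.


Ansatz: y(x) = sum_{n>=0} a_n x^n, so y'(x) = sum_{n>=1} n a_n x^(n-1) and y''(x) = sum_{n>=2} n(n-1) a_n x^(n-2).
Substitute into P(x) y'' + Q(x) y' + R(x) y = 0 with P(x) = 1, Q(x) = 0, R(x) = -4, and match powers of x.
Initial conditions: a_0 = 1, a_1 = 2.
Setting the coefficient of each power of x to zero and solving order by order (substituting the coefficients already found):
  x^0: 2 a_2 - 4 a_0 = 0  ->  2 a_2 = 4 a_0 = 4  ->  a_2 = 2
  x^1: 6 a_3 - 4 a_1 = 0  ->  6 a_3 = 4 a_1 = 8  ->  a_3 = 4/3
  x^2: 12 a_4 - 4 a_2 = 0  ->  12 a_4 = 4 a_2 = 8  ->  a_4 = 2/3
Truncated series: y(x) = 1 + 2 x + 2 x^2 + (4/3) x^3 + (2/3) x^4 + O(x^5).

a_0 = 1; a_1 = 2; a_2 = 2; a_3 = 4/3; a_4 = 2/3


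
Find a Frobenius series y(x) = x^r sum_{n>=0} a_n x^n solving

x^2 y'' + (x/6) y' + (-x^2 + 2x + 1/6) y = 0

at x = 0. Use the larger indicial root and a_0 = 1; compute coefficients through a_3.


Write in Frobenius form y'' + (p(x)/x) y' + (q(x)/x^2) y = 0:
  p(x) = 1/6,  q(x) = -x^2 + 2x + 1/6.
Indicial equation: r(r-1) + (1/6) r + (1/6) = 0 -> roots r_1 = 1/2, r_2 = 1/3.
Take r = r_1 = 1/2. Let y(x) = x^r sum_{n>=0} a_n x^n with a_0 = 1.
Substitute y = x^r sum a_n x^n and match x^{r+n}. The recurrence is
  D(n) a_n + 2 a_{n-1} - 1 a_{n-2} = 0,  where D(n) = (r+n)(r+n-1) + (1/6)(r+n) + (1/6).
  a_n = [-2 a_{n-1} + 1 a_{n-2}] / D(n).
Since the indicial polynomial factors as (r - r_1)(r - r_2), D(n) = (r_1 + n - r_1)(r_1 + n - r_2) = n(n + 1/6).
Evaluating step by step (a_0 = 1):
  n = 1: D(1) = 1(1 + 1/6) = 7/6; numerator = -2(1) = -2; a_1 = (-2)/(7/6) = -12/7
  n = 2: D(2) = 2(2 + 1/6) = 13/3; numerator = -2(-12/7) + 1(1) = 31/7; a_2 = (31/7)/(13/3) = 93/91
  n = 3: D(3) = 3(3 + 1/6) = 19/2; numerator = -2(93/91) + 1(-12/7) = -342/91; a_3 = (-342/91)/(19/2) = -36/91

r = 1/2; a_0 = 1; a_1 = -12/7; a_2 = 93/91; a_3 = -36/91


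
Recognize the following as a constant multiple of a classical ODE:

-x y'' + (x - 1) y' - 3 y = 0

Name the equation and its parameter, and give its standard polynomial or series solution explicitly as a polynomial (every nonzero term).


All three coefficients share the factor -1; dividing through by -1 gives  x y'' + (1 - x) y' + 3 y = 0.
This matches the Laguerre equation x y'' + (1 - x) y' + n y = 0 with n = 3; the polynomial solution is L_3(x).
With y = sum_k a_k x^k, matching x^k gives (k+1)k a_{k+1} + (k+1) a_{k+1} - k a_k + n a_k = 0, i.e. (k+1)^2 a_{k+1} = (k - n) a_k = (k - 3) a_k. The right side vanishes at k = 3, so the series terminates at degree 3.
Standard normalization L_n(0) = 1 gives a_0 = 1. Work upward with a_{k+1} = (k - 3) a_k / (k+1)^2:
  a_1 = (0 - 3)(1) / 1^2 = -3/1 = -3
  a_2 = (1 - 3)(-3) / 2^2 = 6/4 = 3/2
  a_3 = (2 - 3)(3/2) / 3^2 = (-3/2)/9 = -1/6
Hence L_3(x) = -x^3/6 + 3 x^2/2 - 3 x + 1.

L_3(x); series = -x^3/6 + 3 x^2/2 - 3 x + 1


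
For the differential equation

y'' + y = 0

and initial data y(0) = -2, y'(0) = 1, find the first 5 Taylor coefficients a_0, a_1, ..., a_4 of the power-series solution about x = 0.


Ansatz: y(x) = sum_{n>=0} a_n x^n, so y'(x) = sum_{n>=1} n a_n x^(n-1) and y''(x) = sum_{n>=2} n(n-1) a_n x^(n-2).
Substitute into P(x) y'' + Q(x) y' + R(x) y = 0 with P(x) = 1, Q(x) = 0, R(x) = 1, and match powers of x.
Initial conditions: a_0 = -2, a_1 = 1.
Setting the coefficient of each power of x to zero and solving order by order (substituting the coefficients already found):
  x^0: 2 a_2 + a_0 = 0  ->  2 a_2 = -a_0 = 2  ->  a_2 = 1
  x^1: 6 a_3 + a_1 = 0  ->  6 a_3 = -a_1 = -1  ->  a_3 = -1/6
  x^2: 12 a_4 + a_2 = 0  ->  12 a_4 = -a_2 = -1  ->  a_4 = -1/12
Truncated series: y(x) = -2 + x + x^2 - (1/6) x^3 - (1/12) x^4 + O(x^5).

a_0 = -2; a_1 = 1; a_2 = 1; a_3 = -1/6; a_4 = -1/12


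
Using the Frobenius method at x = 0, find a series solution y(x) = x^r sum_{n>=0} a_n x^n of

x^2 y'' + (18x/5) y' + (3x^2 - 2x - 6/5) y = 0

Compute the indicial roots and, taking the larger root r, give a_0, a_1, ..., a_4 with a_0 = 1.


Write in Frobenius form y'' + (p(x)/x) y' + (q(x)/x^2) y = 0:
  p(x) = 18/5,  q(x) = 3x^2 - 2x - 6/5.
Indicial equation: r(r-1) + (18/5) r + (-6/5) = 0 -> roots r_1 = 2/5, r_2 = -3.
Take r = r_1 = 2/5. Let y(x) = x^r sum_{n>=0} a_n x^n with a_0 = 1.
Substitute y = x^r sum a_n x^n and match x^{r+n}. The recurrence is
  D(n) a_n - 2 a_{n-1} + 3 a_{n-2} = 0,  where D(n) = (r+n)(r+n-1) + (18/5)(r+n) + (-6/5).
  a_n = [2 a_{n-1} - 3 a_{n-2}] / D(n).
Since the indicial polynomial factors as (r - r_1)(r - r_2), D(n) = (r_1 + n - r_1)(r_1 + n - r_2) = n(n + 17/5).
Evaluating step by step (a_0 = 1):
  n = 1: D(1) = 1(1 + 17/5) = 22/5; numerator = 2(1) = 2; a_1 = (2)/(22/5) = 5/11
  n = 2: D(2) = 2(2 + 17/5) = 54/5; numerator = 2(5/11) - 3(1) = -23/11; a_2 = (-23/11)/(54/5) = -115/594
  n = 3: D(3) = 3(3 + 17/5) = 96/5; numerator = 2(-115/594) - 3(5/11) = -520/297; a_3 = (-520/297)/(96/5) = -325/3564
  n = 4: D(4) = 4(4 + 17/5) = 148/5; numerator = 2(-325/3564) - 3(-115/594) = 355/891; a_4 = (355/891)/(148/5) = 1775/131868

r = 2/5; a_0 = 1; a_1 = 5/11; a_2 = -115/594; a_3 = -325/3564; a_4 = 1775/131868


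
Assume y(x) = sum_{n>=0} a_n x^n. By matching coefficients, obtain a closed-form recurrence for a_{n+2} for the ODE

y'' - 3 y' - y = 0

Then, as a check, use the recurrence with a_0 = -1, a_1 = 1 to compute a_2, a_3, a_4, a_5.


Substitute y = sum_n a_n x^n.
y''(x) has coefficient (n+2)(n+1) a_{n+2} at x^n;
-3 y'(x) has coefficient -3 (n+1) a_{n+1} at x^n;
-y(x) has coefficient -1 a_n at x^n.
Matching x^n: (n+2)(n+1) a_{n+2} - 3 (n+1) a_{n+1} - 1 a_n = 0.
Thus a_{n+2} = [3 (n+1) a_{n+1} + 1 a_n] / ((n+1)(n+2)).

Check with a_0 = -1, a_1 = 1 (apply the recurrence for n = 0, 1, 2, 3): a_0 = -1, a_1 = 1, a_2 = 1, a_3 = 7/6, a_4 = 23/24, a_5 = 19/30.

a_(n+2) = [3 (n+1) a_(n+1) + 1 a_n] / ((n+1)(n+2)); check: a_0 = -1, a_1 = 1, a_2 = 1, a_3 = 7/6, a_4 = 23/24, a_5 = 19/30


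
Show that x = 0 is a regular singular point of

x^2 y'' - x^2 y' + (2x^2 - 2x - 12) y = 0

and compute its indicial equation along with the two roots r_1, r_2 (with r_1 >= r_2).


Divide by x^2 to reach normal form y'' + P_1(x) y' + P_2(x) y = 0 with P_1(x) = -1 and P_2(x) = 2 - 2/x - 12/x^2.
x = 0 is a singular point because the y-coefficient 2 - 2/x - 12/x^2 has a pole at x = 0.
It is a regular singular point because x P_1(x) = p(x) = -x and x^2 P_2(x) = q(x) = 2x^2 - 2x - 12 are polynomials, hence analytic at x = 0.
p(0) = 0,  q(0) = -12.
Indicial equation: r(r-1) + p(0) r + q(0) = 0, i.e. r^2 + (p(0) - 1) r + q(0) = 0, i.e. r^2 - 1 r - 12 = 0.
Discriminant: (-1)^2 - 4(-12) = 49, so r = (1 ± 7)/2.
Solving: r_1 = 4, r_2 = -3.

indicial: r^2 - 1 r - 12 = 0; roots r_1 = 4, r_2 = -3


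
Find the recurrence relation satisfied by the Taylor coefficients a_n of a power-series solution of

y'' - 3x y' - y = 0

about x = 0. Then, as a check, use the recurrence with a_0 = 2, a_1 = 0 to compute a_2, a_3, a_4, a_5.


Substitute y = sum_n a_n x^n.
y''(x) has coefficient (n+2)(n+1) a_{n+2} at x^n;
-3 x y'(x) has coefficient -3 n a_n at x^n (shift);
-y(x) has coefficient -1 a_n at x^n.
Matching x^n: (n+2)(n+1) a_{n+2} + (-3n - 1) a_n = 0.
Thus a_{n+2} = (3n + 1) / ((n+1)(n+2)) * a_n.

Check with a_0 = 2, a_1 = 0 (apply the recurrence for n = 0, 1, 2, 3): a_0 = 2, a_1 = 0, a_2 = 1, a_3 = 0, a_4 = 7/12, a_5 = 0.

a_(n+2) = (3n + 1) / ((n+1)(n+2)) * a_n; check: a_0 = 2, a_1 = 0, a_2 = 1, a_3 = 0, a_4 = 7/12, a_5 = 0


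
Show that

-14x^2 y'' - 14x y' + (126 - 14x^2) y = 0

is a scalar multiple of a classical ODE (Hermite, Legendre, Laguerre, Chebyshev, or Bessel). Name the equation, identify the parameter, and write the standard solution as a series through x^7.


All three coefficients share the factor -14; dividing through by -14 gives  x^2 y'' + x y' + (x^2 - 9) y = 0.
This matches the Bessel equation x^2 y'' + x y' + (x^2 - nu^2) y = 0 with nu^2 = 9, so nu = 3; the solution bounded at x = 0 is J_3(x).
Frobenius at x = 0: indicial roots ±nu; for r = nu the recurrence k(k + 2nu) c_k = -c_{k-2} gives the standard series J_nu(x) = sum_{k>=0} (-1)^k / (k! (k+nu)!) (x/2)^(2k+nu). Evaluate the first 3 terms:
  k = 0: (-1)^0 / (0! * 3! * 2^3) x^3 = 1/(1*6*8) x^3 = (1/48) x^3
  k = 1: (-1)^1 / (1! * 4! * 2^5) x^5 = -1/(1*24*32) x^5 = (-1/768) x^5
  k = 2: (-1)^2 / (2! * 5! * 2^7) x^7 = 1/(2*120*128) x^7 = (1/30720) x^7
Hence J_3(x) = x^7/30720 - x^5/768 + x^3/48 + ....

J_3(x); series = x^7/30720 - x^5/768 + x^3/48


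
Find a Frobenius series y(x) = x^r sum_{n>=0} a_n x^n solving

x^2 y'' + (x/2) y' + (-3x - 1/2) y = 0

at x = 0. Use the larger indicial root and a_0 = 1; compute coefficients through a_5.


Write in Frobenius form y'' + (p(x)/x) y' + (q(x)/x^2) y = 0:
  p(x) = 1/2,  q(x) = -3x - 1/2.
Indicial equation: r(r-1) + (1/2) r + (-1/2) = 0 -> roots r_1 = 1, r_2 = -1/2.
Take r = r_1 = 1. Let y(x) = x^r sum_{n>=0} a_n x^n with a_0 = 1.
Substitute y = x^r sum a_n x^n and match x^{r+n}. The recurrence is
  D(n) a_n - 3 a_{n-1} = 0,  where D(n) = (r+n)(r+n-1) + (1/2)(r+n) + (-1/2).
  a_n = 3 / D(n) * a_{n-1}.
Since the indicial polynomial factors as (r - r_1)(r - r_2), D(n) = (r_1 + n - r_1)(r_1 + n - r_2) = n(n + 3/2).
Evaluating step by step (a_0 = 1):
  n = 1: D(1) = 1(1 + 3/2) = 5/2; numerator = 3(1) = 3; a_1 = (3)/(5/2) = 6/5
  n = 2: D(2) = 2(2 + 3/2) = 7; numerator = 3(6/5) = 18/5; a_2 = (18/5)/(7) = 18/35
  n = 3: D(3) = 3(3 + 3/2) = 27/2; numerator = 3(18/35) = 54/35; a_3 = (54/35)/(27/2) = 4/35
  n = 4: D(4) = 4(4 + 3/2) = 22; numerator = 3(4/35) = 12/35; a_4 = (12/35)/(22) = 6/385
  n = 5: D(5) = 5(5 + 3/2) = 65/2; numerator = 3(6/385) = 18/385; a_5 = (18/385)/(65/2) = 36/25025

r = 1; a_0 = 1; a_1 = 6/5; a_2 = 18/35; a_3 = 4/35; a_4 = 6/385; a_5 = 36/25025


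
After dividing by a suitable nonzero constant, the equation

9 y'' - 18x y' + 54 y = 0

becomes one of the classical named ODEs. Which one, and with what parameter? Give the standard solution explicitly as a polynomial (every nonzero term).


All three coefficients share the factor 9; dividing through by 9 gives  y'' - 2x y' + 6 y = 0.
This matches the Hermite equation y'' - 2x y' + 2n y = 0 with 2n = 6, so n = 3; the polynomial solution is H_3(x).
With y = sum_k a_k x^k, matching x^k gives (k+2)(k+1) a_{k+2} = 2(k - n) a_k = 2(k - 3) a_k. The right side vanishes at k = 3, so the series with the parity of 3 terminates at degree 3.
Standard normalization: leading coefficient of H_n is 2^n, so a_3 = 2^3 = 8. Work downward with a_k = (k+1)(k+2) a_{k+2} / (2(k - n)):
  a_1 = (2)(3)(8) / (2(1 - 3)) = 48/(-4) = -12
Hence H_3(x) = 8 x^3 - 12 x.

H_3(x); series = 8 x^3 - 12 x


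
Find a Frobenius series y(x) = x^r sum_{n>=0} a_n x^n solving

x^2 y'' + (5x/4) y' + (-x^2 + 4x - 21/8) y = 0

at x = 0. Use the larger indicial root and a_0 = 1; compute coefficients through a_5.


Write in Frobenius form y'' + (p(x)/x) y' + (q(x)/x^2) y = 0:
  p(x) = 5/4,  q(x) = -x^2 + 4x - 21/8.
Indicial equation: r(r-1) + (5/4) r + (-21/8) = 0 -> roots r_1 = 3/2, r_2 = -7/4.
Take r = r_1 = 3/2. Let y(x) = x^r sum_{n>=0} a_n x^n with a_0 = 1.
Substitute y = x^r sum a_n x^n and match x^{r+n}. The recurrence is
  D(n) a_n + 4 a_{n-1} - 1 a_{n-2} = 0,  where D(n) = (r+n)(r+n-1) + (5/4)(r+n) + (-21/8).
  a_n = [-4 a_{n-1} + 1 a_{n-2}] / D(n).
Since the indicial polynomial factors as (r - r_1)(r - r_2), D(n) = (r_1 + n - r_1)(r_1 + n - r_2) = n(n + 13/4).
Evaluating step by step (a_0 = 1):
  n = 1: D(1) = 1(1 + 13/4) = 17/4; numerator = -4(1) = -4; a_1 = (-4)/(17/4) = -16/17
  n = 2: D(2) = 2(2 + 13/4) = 21/2; numerator = -4(-16/17) + 1(1) = 81/17; a_2 = (81/17)/(21/2) = 54/119
  n = 3: D(3) = 3(3 + 13/4) = 75/4; numerator = -4(54/119) + 1(-16/17) = -328/119; a_3 = (-328/119)/(75/4) = -1312/8925
  n = 4: D(4) = 4(4 + 13/4) = 29; numerator = -4(-1312/8925) + 1(54/119) = 9298/8925; a_4 = (9298/8925)/(29) = 9298/258825
  n = 5: D(5) = 5(5 + 13/4) = 165/4; numerator = -4(9298/258825) + 1(-1312/8925) = -5016/17255; a_5 = (-5016/17255)/(165/4) = -608/86275

r = 3/2; a_0 = 1; a_1 = -16/17; a_2 = 54/119; a_3 = -1312/8925; a_4 = 9298/258825; a_5 = -608/86275


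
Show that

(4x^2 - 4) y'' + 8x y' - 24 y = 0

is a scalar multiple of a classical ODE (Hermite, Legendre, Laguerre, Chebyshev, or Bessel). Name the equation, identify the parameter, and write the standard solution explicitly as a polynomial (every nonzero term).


All three coefficients share the factor -4; dividing through by -4 gives  (1 - x^2) y'' - 2x y' + 6 y = 0.
This matches the Legendre equation (1 - x^2) y'' - 2x y' + n(n+1) y = 0 (note the -2x y' term) with n(n+1) = 6, so n = 2; the polynomial solution is P_2(x).
With y = sum_k a_k x^k, matching x^k gives (k+2)(k+1) a_{k+2} = [k(k+1) - n(n+1)] a_k = (k - 2)(k + 3) a_k. The right side vanishes at k = 2, so the series with the parity of 2 terminates at degree 2.
Standard normalization (P_n(1) = 1): leading coefficient (2n)!/(2^n (n!)^2) = 24/(4*4) = 3/2, so a_2 = 3/2. Work downward with a_k = (k+1)(k+2) a_{k+2} / ((k - 2)(k + 3)):
  a_0 = (1)(2)(3/2) / ((0 - 2)(0 + 3)) = 3/(-6) = -1/2
Hence P_2(x) = 3 x^2/2 - 1/2.

P_2(x); series = 3 x^2/2 - 1/2


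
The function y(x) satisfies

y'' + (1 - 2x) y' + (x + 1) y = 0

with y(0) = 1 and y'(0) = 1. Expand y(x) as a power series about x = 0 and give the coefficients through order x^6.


Ansatz: y(x) = sum_{n>=0} a_n x^n, so y'(x) = sum_{n>=1} n a_n x^(n-1) and y''(x) = sum_{n>=2} n(n-1) a_n x^(n-2).
Substitute into P(x) y'' + Q(x) y' + R(x) y = 0 with P(x) = 1, Q(x) = 1 - 2x, R(x) = x + 1, and match powers of x.
Initial conditions: a_0 = 1, a_1 = 1.
Setting the coefficient of each power of x to zero and solving order by order (substituting the coefficients already found):
  x^0: 2 a_2 + a_1 + a_0 = 0  ->  2 a_2 = -a_1 - a_0 = -2  ->  a_2 = -1
  x^1: 6 a_3 + 2 a_2 - a_1 + a_0 = 0  ->  6 a_3 = -2 a_2 + a_1 - a_0 = 2  ->  a_3 = 1/3
  x^2: 12 a_4 + 3 a_3 - 3 a_2 + a_1 = 0  ->  12 a_4 = -3 a_3 + 3 a_2 - a_1 = -5  ->  a_4 = -5/12
  x^3: 20 a_5 + 4 a_4 - 5 a_3 + a_2 = 0  ->  20 a_5 = -4 a_4 + 5 a_3 - a_2 = 13/3  ->  a_5 = 13/60
  x^4: 30 a_6 + 5 a_5 - 7 a_4 + a_3 = 0  ->  30 a_6 = -5 a_5 + 7 a_4 - a_3 = -13/3  ->  a_6 = -13/90
Truncated series: y(x) = 1 + x - x^2 + (1/3) x^3 - (5/12) x^4 + (13/60) x^5 - (13/90) x^6 + O(x^7).

a_0 = 1; a_1 = 1; a_2 = -1; a_3 = 1/3; a_4 = -5/12; a_5 = 13/60; a_6 = -13/90


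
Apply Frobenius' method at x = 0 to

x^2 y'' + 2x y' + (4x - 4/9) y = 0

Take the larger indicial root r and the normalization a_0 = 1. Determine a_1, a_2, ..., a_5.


Write in Frobenius form y'' + (p(x)/x) y' + (q(x)/x^2) y = 0:
  p(x) = 2,  q(x) = 4x - 4/9.
Indicial equation: r(r-1) + (2) r + (-4/9) = 0 -> roots r_1 = 1/3, r_2 = -4/3.
Take r = r_1 = 1/3. Let y(x) = x^r sum_{n>=0} a_n x^n with a_0 = 1.
Substitute y = x^r sum a_n x^n and match x^{r+n}. The recurrence is
  D(n) a_n + 4 a_{n-1} = 0,  where D(n) = (r+n)(r+n-1) + (2)(r+n) + (-4/9).
  a_n = -4 / D(n) * a_{n-1}.
Since the indicial polynomial factors as (r - r_1)(r - r_2), D(n) = (r_1 + n - r_1)(r_1 + n - r_2) = n(n + 5/3).
Evaluating step by step (a_0 = 1):
  n = 1: D(1) = 1(1 + 5/3) = 8/3; numerator = -4(1) = -4; a_1 = (-4)/(8/3) = -3/2
  n = 2: D(2) = 2(2 + 5/3) = 22/3; numerator = -4(-3/2) = 6; a_2 = (6)/(22/3) = 9/11
  n = 3: D(3) = 3(3 + 5/3) = 14; numerator = -4(9/11) = -36/11; a_3 = (-36/11)/(14) = -18/77
  n = 4: D(4) = 4(4 + 5/3) = 68/3; numerator = -4(-18/77) = 72/77; a_4 = (72/77)/(68/3) = 54/1309
  n = 5: D(5) = 5(5 + 5/3) = 100/3; numerator = -4(54/1309) = -216/1309; a_5 = (-216/1309)/(100/3) = -162/32725

r = 1/3; a_0 = 1; a_1 = -3/2; a_2 = 9/11; a_3 = -18/77; a_4 = 54/1309; a_5 = -162/32725


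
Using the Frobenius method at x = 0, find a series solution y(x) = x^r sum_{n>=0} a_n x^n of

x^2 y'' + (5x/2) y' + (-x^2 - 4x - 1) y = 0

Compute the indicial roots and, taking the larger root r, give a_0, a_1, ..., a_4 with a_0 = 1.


Write in Frobenius form y'' + (p(x)/x) y' + (q(x)/x^2) y = 0:
  p(x) = 5/2,  q(x) = -x^2 - 4x - 1.
Indicial equation: r(r-1) + (5/2) r + (-1) = 0 -> roots r_1 = 1/2, r_2 = -2.
Take r = r_1 = 1/2. Let y(x) = x^r sum_{n>=0} a_n x^n with a_0 = 1.
Substitute y = x^r sum a_n x^n and match x^{r+n}. The recurrence is
  D(n) a_n - 4 a_{n-1} - 1 a_{n-2} = 0,  where D(n) = (r+n)(r+n-1) + (5/2)(r+n) + (-1).
  a_n = [4 a_{n-1} + 1 a_{n-2}] / D(n).
Since the indicial polynomial factors as (r - r_1)(r - r_2), D(n) = (r_1 + n - r_1)(r_1 + n - r_2) = n(n + 5/2).
Evaluating step by step (a_0 = 1):
  n = 1: D(1) = 1(1 + 5/2) = 7/2; numerator = 4(1) = 4; a_1 = (4)/(7/2) = 8/7
  n = 2: D(2) = 2(2 + 5/2) = 9; numerator = 4(8/7) + 1(1) = 39/7; a_2 = (39/7)/(9) = 13/21
  n = 3: D(3) = 3(3 + 5/2) = 33/2; numerator = 4(13/21) + 1(8/7) = 76/21; a_3 = (76/21)/(33/2) = 152/693
  n = 4: D(4) = 4(4 + 5/2) = 26; numerator = 4(152/693) + 1(13/21) = 1037/693; a_4 = (1037/693)/(26) = 1037/18018

r = 1/2; a_0 = 1; a_1 = 8/7; a_2 = 13/21; a_3 = 152/693; a_4 = 1037/18018


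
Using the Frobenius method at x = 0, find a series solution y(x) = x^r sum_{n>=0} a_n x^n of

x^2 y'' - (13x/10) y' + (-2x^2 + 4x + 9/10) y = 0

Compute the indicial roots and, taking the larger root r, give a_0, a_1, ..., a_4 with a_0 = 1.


Write in Frobenius form y'' + (p(x)/x) y' + (q(x)/x^2) y = 0:
  p(x) = -13/10,  q(x) = -2x^2 + 4x + 9/10.
Indicial equation: r(r-1) + (-13/10) r + (9/10) = 0 -> roots r_1 = 9/5, r_2 = 1/2.
Take r = r_1 = 9/5. Let y(x) = x^r sum_{n>=0} a_n x^n with a_0 = 1.
Substitute y = x^r sum a_n x^n and match x^{r+n}. The recurrence is
  D(n) a_n + 4 a_{n-1} - 2 a_{n-2} = 0,  where D(n) = (r+n)(r+n-1) + (-13/10)(r+n) + (9/10).
  a_n = [-4 a_{n-1} + 2 a_{n-2}] / D(n).
Since the indicial polynomial factors as (r - r_1)(r - r_2), D(n) = (r_1 + n - r_1)(r_1 + n - r_2) = n(n + 13/10).
Evaluating step by step (a_0 = 1):
  n = 1: D(1) = 1(1 + 13/10) = 23/10; numerator = -4(1) = -4; a_1 = (-4)/(23/10) = -40/23
  n = 2: D(2) = 2(2 + 13/10) = 33/5; numerator = -4(-40/23) + 2(1) = 206/23; a_2 = (206/23)/(33/5) = 1030/759
  n = 3: D(3) = 3(3 + 13/10) = 129/10; numerator = -4(1030/759) + 2(-40/23) = -6760/759; a_3 = (-6760/759)/(129/10) = -67600/97911
  n = 4: D(4) = 4(4 + 13/10) = 106/5; numerator = -4(-67600/97911) + 2(1030/759) = 48740/8901; a_4 = (48740/8901)/(106/5) = 121850/471753

r = 9/5; a_0 = 1; a_1 = -40/23; a_2 = 1030/759; a_3 = -67600/97911; a_4 = 121850/471753


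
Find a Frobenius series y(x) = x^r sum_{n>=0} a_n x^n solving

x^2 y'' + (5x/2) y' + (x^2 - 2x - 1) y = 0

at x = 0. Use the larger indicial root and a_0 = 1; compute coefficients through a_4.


Write in Frobenius form y'' + (p(x)/x) y' + (q(x)/x^2) y = 0:
  p(x) = 5/2,  q(x) = x^2 - 2x - 1.
Indicial equation: r(r-1) + (5/2) r + (-1) = 0 -> roots r_1 = 1/2, r_2 = -2.
Take r = r_1 = 1/2. Let y(x) = x^r sum_{n>=0} a_n x^n with a_0 = 1.
Substitute y = x^r sum a_n x^n and match x^{r+n}. The recurrence is
  D(n) a_n - 2 a_{n-1} + 1 a_{n-2} = 0,  where D(n) = (r+n)(r+n-1) + (5/2)(r+n) + (-1).
  a_n = [2 a_{n-1} - 1 a_{n-2}] / D(n).
Since the indicial polynomial factors as (r - r_1)(r - r_2), D(n) = (r_1 + n - r_1)(r_1 + n - r_2) = n(n + 5/2).
Evaluating step by step (a_0 = 1):
  n = 1: D(1) = 1(1 + 5/2) = 7/2; numerator = 2(1) = 2; a_1 = (2)/(7/2) = 4/7
  n = 2: D(2) = 2(2 + 5/2) = 9; numerator = 2(4/7) - 1(1) = 1/7; a_2 = (1/7)/(9) = 1/63
  n = 3: D(3) = 3(3 + 5/2) = 33/2; numerator = 2(1/63) - 1(4/7) = -34/63; a_3 = (-34/63)/(33/2) = -68/2079
  n = 4: D(4) = 4(4 + 5/2) = 26; numerator = 2(-68/2079) - 1(1/63) = -169/2079; a_4 = (-169/2079)/(26) = -13/4158

r = 1/2; a_0 = 1; a_1 = 4/7; a_2 = 1/63; a_3 = -68/2079; a_4 = -13/4158


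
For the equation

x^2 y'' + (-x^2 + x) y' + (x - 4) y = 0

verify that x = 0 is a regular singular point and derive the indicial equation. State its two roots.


Divide by x^2 to reach normal form y'' + P_1(x) y' + P_2(x) y = 0 with P_1(x) = -1 + 1/x and P_2(x) = 1/x - 4/x^2.
x = 0 is a singular point because the y'-coefficient -1 + 1/x has a pole at x = 0 and the y-coefficient 1/x - 4/x^2 has a pole at x = 0.
It is a regular singular point because x P_1(x) = p(x) = 1 - x and x^2 P_2(x) = q(x) = x - 4 are polynomials, hence analytic at x = 0.
p(0) = 1,  q(0) = -4.
Indicial equation: r(r-1) + p(0) r + q(0) = 0, i.e. r^2 + (p(0) - 1) r + q(0) = 0, i.e. r^2 - 4 = 0.
Discriminant: (0)^2 - 4(-4) = 16, so r = (0 ± 4)/2.
Solving: r_1 = 2, r_2 = -2.

indicial: r^2 - 4 = 0; roots r_1 = 2, r_2 = -2


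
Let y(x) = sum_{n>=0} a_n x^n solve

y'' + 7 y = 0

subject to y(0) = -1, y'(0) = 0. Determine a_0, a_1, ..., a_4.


Ansatz: y(x) = sum_{n>=0} a_n x^n, so y'(x) = sum_{n>=1} n a_n x^(n-1) and y''(x) = sum_{n>=2} n(n-1) a_n x^(n-2).
Substitute into P(x) y'' + Q(x) y' + R(x) y = 0 with P(x) = 1, Q(x) = 0, R(x) = 7, and match powers of x.
Initial conditions: a_0 = -1, a_1 = 0.
Setting the coefficient of each power of x to zero and solving order by order (substituting the coefficients already found):
  x^0: 2 a_2 + 7 a_0 = 0  ->  2 a_2 = -7 a_0 = 7  ->  a_2 = 7/2
  x^1: 6 a_3 + 7 a_1 = 0  ->  6 a_3 = -7 a_1 = 0  ->  a_3 = 0
  x^2: 12 a_4 + 7 a_2 = 0  ->  12 a_4 = -7 a_2 = -49/2  ->  a_4 = -49/24
Truncated series: y(x) = -1 + (7/2) x^2 - (49/24) x^4 + O(x^5).

a_0 = -1; a_1 = 0; a_2 = 7/2; a_3 = 0; a_4 = -49/24


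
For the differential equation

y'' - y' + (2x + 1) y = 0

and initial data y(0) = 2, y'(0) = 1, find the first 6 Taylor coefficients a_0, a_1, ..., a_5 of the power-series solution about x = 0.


Ansatz: y(x) = sum_{n>=0} a_n x^n, so y'(x) = sum_{n>=1} n a_n x^(n-1) and y''(x) = sum_{n>=2} n(n-1) a_n x^(n-2).
Substitute into P(x) y'' + Q(x) y' + R(x) y = 0 with P(x) = 1, Q(x) = -1, R(x) = 2x + 1, and match powers of x.
Initial conditions: a_0 = 2, a_1 = 1.
Setting the coefficient of each power of x to zero and solving order by order (substituting the coefficients already found):
  x^0: 2 a_2 - a_1 + a_0 = 0  ->  2 a_2 = a_1 - a_0 = -1  ->  a_2 = -1/2
  x^1: 6 a_3 - 2 a_2 + a_1 + 2 a_0 = 0  ->  6 a_3 = 2 a_2 - a_1 - 2 a_0 = -6  ->  a_3 = -1
  x^2: 12 a_4 - 3 a_3 + a_2 + 2 a_1 = 0  ->  12 a_4 = 3 a_3 - a_2 - 2 a_1 = -9/2  ->  a_4 = -3/8
  x^3: 20 a_5 - 4 a_4 + a_3 + 2 a_2 = 0  ->  20 a_5 = 4 a_4 - a_3 - 2 a_2 = 1/2  ->  a_5 = 1/40
Truncated series: y(x) = 2 + x - (1/2) x^2 - x^3 - (3/8) x^4 + (1/40) x^5 + O(x^6).

a_0 = 2; a_1 = 1; a_2 = -1/2; a_3 = -1; a_4 = -3/8; a_5 = 1/40


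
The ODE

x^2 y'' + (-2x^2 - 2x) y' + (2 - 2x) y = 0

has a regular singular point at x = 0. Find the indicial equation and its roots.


Divide by x^2 to reach normal form y'' + P_1(x) y' + P_2(x) y = 0 with P_1(x) = -2 - 2/x and P_2(x) = -2/x + 2/x^2.
x = 0 is a singular point because the y'-coefficient -2 - 2/x has a pole at x = 0 and the y-coefficient -2/x + 2/x^2 has a pole at x = 0.
It is a regular singular point because x P_1(x) = p(x) = -2x - 2 and x^2 P_2(x) = q(x) = 2 - 2x are polynomials, hence analytic at x = 0.
p(0) = -2,  q(0) = 2.
Indicial equation: r(r-1) + p(0) r + q(0) = 0, i.e. r^2 + (p(0) - 1) r + q(0) = 0, i.e. r^2 - 3 r + 2 = 0.
Discriminant: (-3)^2 - 4(2) = 1, so r = (3 ± 1)/2.
Solving: r_1 = 2, r_2 = 1.

indicial: r^2 - 3 r + 2 = 0; roots r_1 = 2, r_2 = 1


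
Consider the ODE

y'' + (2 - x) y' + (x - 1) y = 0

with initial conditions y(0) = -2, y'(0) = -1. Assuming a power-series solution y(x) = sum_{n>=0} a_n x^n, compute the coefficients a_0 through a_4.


Ansatz: y(x) = sum_{n>=0} a_n x^n, so y'(x) = sum_{n>=1} n a_n x^(n-1) and y''(x) = sum_{n>=2} n(n-1) a_n x^(n-2).
Substitute into P(x) y'' + Q(x) y' + R(x) y = 0 with P(x) = 1, Q(x) = 2 - x, R(x) = x - 1, and match powers of x.
Initial conditions: a_0 = -2, a_1 = -1.
Setting the coefficient of each power of x to zero and solving order by order (substituting the coefficients already found):
  x^0: 2 a_2 + 2 a_1 - a_0 = 0  ->  2 a_2 = -2 a_1 + a_0 = 0  ->  a_2 = 0
  x^1: 6 a_3 + 4 a_2 - 2 a_1 + a_0 = 0  ->  6 a_3 = -4 a_2 + 2 a_1 - a_0 = 0  ->  a_3 = 0
  x^2: 12 a_4 + 6 a_3 - 3 a_2 + a_1 = 0  ->  12 a_4 = -6 a_3 + 3 a_2 - a_1 = 1  ->  a_4 = 1/12
Truncated series: y(x) = -2 - x + (1/12) x^4 + O(x^5).

a_0 = -2; a_1 = -1; a_2 = 0; a_3 = 0; a_4 = 1/12


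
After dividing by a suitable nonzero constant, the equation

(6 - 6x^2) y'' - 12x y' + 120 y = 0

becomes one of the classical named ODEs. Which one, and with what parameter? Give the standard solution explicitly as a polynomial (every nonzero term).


All three coefficients share the factor 6; dividing through by 6 gives  (1 - x^2) y'' - 2x y' + 20 y = 0.
This matches the Legendre equation (1 - x^2) y'' - 2x y' + n(n+1) y = 0 (note the -2x y' term) with n(n+1) = 20, so n = 4; the polynomial solution is P_4(x).
With y = sum_k a_k x^k, matching x^k gives (k+2)(k+1) a_{k+2} = [k(k+1) - n(n+1)] a_k = (k - 4)(k + 5) a_k. The right side vanishes at k = 4, so the series with the parity of 4 terminates at degree 4.
Standard normalization (P_n(1) = 1): leading coefficient (2n)!/(2^n (n!)^2) = 40320/(16*576) = 35/8, so a_4 = 35/8. Work downward with a_k = (k+1)(k+2) a_{k+2} / ((k - 4)(k + 5)):
  a_2 = (3)(4)(35/8) / ((2 - 4)(2 + 5)) = (105/2)/(-14) = -15/4
  a_0 = (1)(2)(-15/4) / ((0 - 4)(0 + 5)) = (-15/2)/(-20) = 3/8
Hence P_4(x) = 35 x^4/8 - 15 x^2/4 + 3/8.

P_4(x); series = 35 x^4/8 - 15 x^2/4 + 3/8


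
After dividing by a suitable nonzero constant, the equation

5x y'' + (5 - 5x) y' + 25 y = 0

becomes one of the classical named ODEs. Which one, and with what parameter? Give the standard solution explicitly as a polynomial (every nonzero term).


All three coefficients share the factor 5; dividing through by 5 gives  x y'' + (1 - x) y' + 5 y = 0.
This matches the Laguerre equation x y'' + (1 - x) y' + n y = 0 with n = 5; the polynomial solution is L_5(x).
With y = sum_k a_k x^k, matching x^k gives (k+1)k a_{k+1} + (k+1) a_{k+1} - k a_k + n a_k = 0, i.e. (k+1)^2 a_{k+1} = (k - n) a_k = (k - 5) a_k. The right side vanishes at k = 5, so the series terminates at degree 5.
Standard normalization L_n(0) = 1 gives a_0 = 1. Work upward with a_{k+1} = (k - 5) a_k / (k+1)^2:
  a_1 = (0 - 5)(1) / 1^2 = -5/1 = -5
  a_2 = (1 - 5)(-5) / 2^2 = 20/4 = 5
  a_3 = (2 - 5)(5) / 3^2 = -15/9 = -5/3
  a_4 = (3 - 5)(-5/3) / 4^2 = (10/3)/16 = 5/24
  a_5 = (4 - 5)(5/24) / 5^2 = (-5/24)/25 = -1/120
Hence L_5(x) = -x^5/120 + 5 x^4/24 - 5 x^3/3 + 5 x^2 - 5 x + 1.

L_5(x); series = -x^5/120 + 5 x^4/24 - 5 x^3/3 + 5 x^2 - 5 x + 1


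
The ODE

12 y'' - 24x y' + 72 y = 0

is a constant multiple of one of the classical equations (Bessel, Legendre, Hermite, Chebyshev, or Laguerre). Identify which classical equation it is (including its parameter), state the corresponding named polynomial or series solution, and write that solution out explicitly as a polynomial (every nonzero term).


All three coefficients share the factor 12; dividing through by 12 gives  y'' - 2x y' + 6 y = 0.
This matches the Hermite equation y'' - 2x y' + 2n y = 0 with 2n = 6, so n = 3; the polynomial solution is H_3(x).
With y = sum_k a_k x^k, matching x^k gives (k+2)(k+1) a_{k+2} = 2(k - n) a_k = 2(k - 3) a_k. The right side vanishes at k = 3, so the series with the parity of 3 terminates at degree 3.
Standard normalization: leading coefficient of H_n is 2^n, so a_3 = 2^3 = 8. Work downward with a_k = (k+1)(k+2) a_{k+2} / (2(k - n)):
  a_1 = (2)(3)(8) / (2(1 - 3)) = 48/(-4) = -12
Hence H_3(x) = 8 x^3 - 12 x.

H_3(x); series = 8 x^3 - 12 x


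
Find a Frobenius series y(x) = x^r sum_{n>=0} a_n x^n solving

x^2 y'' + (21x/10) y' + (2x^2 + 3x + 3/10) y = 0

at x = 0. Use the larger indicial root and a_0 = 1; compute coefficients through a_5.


Write in Frobenius form y'' + (p(x)/x) y' + (q(x)/x^2) y = 0:
  p(x) = 21/10,  q(x) = 2x^2 + 3x + 3/10.
Indicial equation: r(r-1) + (21/10) r + (3/10) = 0 -> roots r_1 = -1/2, r_2 = -3/5.
Take r = r_1 = -1/2. Let y(x) = x^r sum_{n>=0} a_n x^n with a_0 = 1.
Substitute y = x^r sum a_n x^n and match x^{r+n}. The recurrence is
  D(n) a_n + 3 a_{n-1} + 2 a_{n-2} = 0,  where D(n) = (r+n)(r+n-1) + (21/10)(r+n) + (3/10).
  a_n = [-3 a_{n-1} - 2 a_{n-2}] / D(n).
Since the indicial polynomial factors as (r - r_1)(r - r_2), D(n) = (r_1 + n - r_1)(r_1 + n - r_2) = n(n + 1/10).
Evaluating step by step (a_0 = 1):
  n = 1: D(1) = 1(1 + 1/10) = 11/10; numerator = -3(1) = -3; a_1 = (-3)/(11/10) = -30/11
  n = 2: D(2) = 2(2 + 1/10) = 21/5; numerator = -3(-30/11) - 2(1) = 68/11; a_2 = (68/11)/(21/5) = 340/231
  n = 3: D(3) = 3(3 + 1/10) = 93/10; numerator = -3(340/231) - 2(-30/11) = 80/77; a_3 = (80/77)/(93/10) = 800/7161
  n = 4: D(4) = 4(4 + 1/10) = 82/5; numerator = -3(800/7161) - 2(340/231) = -23480/7161; a_4 = (-23480/7161)/(82/5) = -58700/293601
  n = 5: D(5) = 5(5 + 1/10) = 51/2; numerator = -3(-58700/293601) - 2(800/7161) = 110500/293601; a_5 = (110500/293601)/(51/2) = 13000/880803

r = -1/2; a_0 = 1; a_1 = -30/11; a_2 = 340/231; a_3 = 800/7161; a_4 = -58700/293601; a_5 = 13000/880803


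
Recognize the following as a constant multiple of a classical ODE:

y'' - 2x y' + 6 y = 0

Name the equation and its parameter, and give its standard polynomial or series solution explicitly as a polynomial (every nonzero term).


The equation is already in a standard form:  y'' - 2x y' + 6 y = 0.
This matches the Hermite equation y'' - 2x y' + 2n y = 0 with 2n = 6, so n = 3; the polynomial solution is H_3(x).
With y = sum_k a_k x^k, matching x^k gives (k+2)(k+1) a_{k+2} = 2(k - n) a_k = 2(k - 3) a_k. The right side vanishes at k = 3, so the series with the parity of 3 terminates at degree 3.
Standard normalization: leading coefficient of H_n is 2^n, so a_3 = 2^3 = 8. Work downward with a_k = (k+1)(k+2) a_{k+2} / (2(k - n)):
  a_1 = (2)(3)(8) / (2(1 - 3)) = 48/(-4) = -12
Hence H_3(x) = 8 x^3 - 12 x.

H_3(x); series = 8 x^3 - 12 x


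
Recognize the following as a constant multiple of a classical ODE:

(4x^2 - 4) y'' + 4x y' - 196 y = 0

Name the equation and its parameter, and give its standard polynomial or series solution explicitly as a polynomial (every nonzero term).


All three coefficients share the factor -4; dividing through by -4 gives  (1 - x^2) y'' - x y' + 49 y = 0.
This matches the Chebyshev equation (1 - x^2) y'' - x y' + n^2 y = 0 (note the -x y' term, not -2x y') with n^2 = 49, so n = 7; the polynomial solution is T_7(x).
With y = sum_k a_k x^k, matching x^k gives (k+2)(k+1) a_{k+2} = (k^2 - n^2) a_k = (k - 7)(k + 7) a_k. The right side vanishes at k = 7, so the series with the parity of 7 terminates at degree 7.
Standard normalization: leading coefficient of T_n is 2^(n-1), so a_7 = 2^6 = 64. Work downward with a_k = (k+1)(k+2) a_{k+2} / ((k - 7)(k + 7)):
  a_5 = (6)(7)(64) / ((5 - 7)(5 + 7)) = 2688/(-24) = -112
  a_3 = (4)(5)(-112) / ((3 - 7)(3 + 7)) = -2240/(-40) = 56
  a_1 = (2)(3)(56) / ((1 - 7)(1 + 7)) = 336/(-48) = -7
Hence T_7(x) = 64 x^7 - 112 x^5 + 56 x^3 - 7 x.

T_7(x); series = 64 x^7 - 112 x^5 + 56 x^3 - 7 x


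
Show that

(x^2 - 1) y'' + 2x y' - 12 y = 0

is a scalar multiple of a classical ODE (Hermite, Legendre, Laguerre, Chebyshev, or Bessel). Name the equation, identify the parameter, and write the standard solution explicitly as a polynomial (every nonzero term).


All three coefficients share the factor -1; dividing through by -1 gives  (1 - x^2) y'' - 2x y' + 12 y = 0.
This matches the Legendre equation (1 - x^2) y'' - 2x y' + n(n+1) y = 0 (note the -2x y' term) with n(n+1) = 12, so n = 3; the polynomial solution is P_3(x).
With y = sum_k a_k x^k, matching x^k gives (k+2)(k+1) a_{k+2} = [k(k+1) - n(n+1)] a_k = (k - 3)(k + 4) a_k. The right side vanishes at k = 3, so the series with the parity of 3 terminates at degree 3.
Standard normalization (P_n(1) = 1): leading coefficient (2n)!/(2^n (n!)^2) = 720/(8*36) = 5/2, so a_3 = 5/2. Work downward with a_k = (k+1)(k+2) a_{k+2} / ((k - 3)(k + 4)):
  a_1 = (2)(3)(5/2) / ((1 - 3)(1 + 4)) = 15/(-10) = -3/2
Hence P_3(x) = 5 x^3/2 - 3 x/2.

P_3(x); series = 5 x^3/2 - 3 x/2


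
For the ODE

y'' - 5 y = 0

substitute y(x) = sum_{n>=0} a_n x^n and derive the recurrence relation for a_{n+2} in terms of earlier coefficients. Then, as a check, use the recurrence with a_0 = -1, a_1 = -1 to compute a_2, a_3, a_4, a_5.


Substitute y = sum_n a_n x^n into y'' + (const) y = 0.
y''(x) = sum_{n>=0} (n+2)(n+1) a_{n+2} x^n.
The ODE becomes sum_n [(n+2)(n+1) a_{n+2} - 5 a_n] x^n = 0.
Setting each coefficient to zero gives the recurrence:
  (n+2)(n+1) a_{n+2} - 5 a_n = 0,
  a_{n+2} = 5 / ((n+1)(n+2)) a_n.

Check with a_0 = -1, a_1 = -1 (apply the recurrence for n = 0, 1, 2, 3): a_0 = -1, a_1 = -1, a_2 = -5/2, a_3 = -5/6, a_4 = -25/24, a_5 = -5/24.

a_{n+2} = 5/((n+1)(n+2)) * a_n; check: a_0 = -1, a_1 = -1, a_2 = -5/2, a_3 = -5/6, a_4 = -25/24, a_5 = -5/24


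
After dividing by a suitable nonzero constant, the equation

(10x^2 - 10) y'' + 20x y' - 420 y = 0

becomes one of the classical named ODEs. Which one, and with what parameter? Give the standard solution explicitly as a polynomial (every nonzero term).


All three coefficients share the factor -10; dividing through by -10 gives  (1 - x^2) y'' - 2x y' + 42 y = 0.
This matches the Legendre equation (1 - x^2) y'' - 2x y' + n(n+1) y = 0 (note the -2x y' term) with n(n+1) = 42, so n = 6; the polynomial solution is P_6(x).
With y = sum_k a_k x^k, matching x^k gives (k+2)(k+1) a_{k+2} = [k(k+1) - n(n+1)] a_k = (k - 6)(k + 7) a_k. The right side vanishes at k = 6, so the series with the parity of 6 terminates at degree 6.
Standard normalization (P_n(1) = 1): leading coefficient (2n)!/(2^n (n!)^2) = 479001600/(64*518400) = 231/16, so a_6 = 231/16. Work downward with a_k = (k+1)(k+2) a_{k+2} / ((k - 6)(k + 7)):
  a_4 = (5)(6)(231/16) / ((4 - 6)(4 + 7)) = (3465/8)/(-22) = -315/16
  a_2 = (3)(4)(-315/16) / ((2 - 6)(2 + 7)) = (-945/4)/(-36) = 105/16
  a_0 = (1)(2)(105/16) / ((0 - 6)(0 + 7)) = (105/8)/(-42) = -5/16
Hence P_6(x) = 231 x^6/16 - 315 x^4/16 + 105 x^2/16 - 5/16.

P_6(x); series = 231 x^6/16 - 315 x^4/16 + 105 x^2/16 - 5/16


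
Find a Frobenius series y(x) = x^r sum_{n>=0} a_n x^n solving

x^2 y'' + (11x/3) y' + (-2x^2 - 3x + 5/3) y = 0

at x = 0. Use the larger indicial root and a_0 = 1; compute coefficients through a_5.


Write in Frobenius form y'' + (p(x)/x) y' + (q(x)/x^2) y = 0:
  p(x) = 11/3,  q(x) = -2x^2 - 3x + 5/3.
Indicial equation: r(r-1) + (11/3) r + (5/3) = 0 -> roots r_1 = -1, r_2 = -5/3.
Take r = r_1 = -1. Let y(x) = x^r sum_{n>=0} a_n x^n with a_0 = 1.
Substitute y = x^r sum a_n x^n and match x^{r+n}. The recurrence is
  D(n) a_n - 3 a_{n-1} - 2 a_{n-2} = 0,  where D(n) = (r+n)(r+n-1) + (11/3)(r+n) + (5/3).
  a_n = [3 a_{n-1} + 2 a_{n-2}] / D(n).
Since the indicial polynomial factors as (r - r_1)(r - r_2), D(n) = (r_1 + n - r_1)(r_1 + n - r_2) = n(n + 2/3).
Evaluating step by step (a_0 = 1):
  n = 1: D(1) = 1(1 + 2/3) = 5/3; numerator = 3(1) = 3; a_1 = (3)/(5/3) = 9/5
  n = 2: D(2) = 2(2 + 2/3) = 16/3; numerator = 3(9/5) + 2(1) = 37/5; a_2 = (37/5)/(16/3) = 111/80
  n = 3: D(3) = 3(3 + 2/3) = 11; numerator = 3(111/80) + 2(9/5) = 621/80; a_3 = (621/80)/(11) = 621/880
  n = 4: D(4) = 4(4 + 2/3) = 56/3; numerator = 3(621/880) + 2(111/80) = 861/176; a_4 = (861/176)/(56/3) = 369/1408
  n = 5: D(5) = 5(5 + 2/3) = 85/3; numerator = 3(369/1408) + 2(621/880) = 15471/7040; a_5 = (15471/7040)/(85/3) = 46413/598400

r = -1; a_0 = 1; a_1 = 9/5; a_2 = 111/80; a_3 = 621/880; a_4 = 369/1408; a_5 = 46413/598400


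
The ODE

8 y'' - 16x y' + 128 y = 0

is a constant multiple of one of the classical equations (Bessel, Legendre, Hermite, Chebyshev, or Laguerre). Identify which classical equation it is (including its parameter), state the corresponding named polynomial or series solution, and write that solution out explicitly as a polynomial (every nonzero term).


All three coefficients share the factor 8; dividing through by 8 gives  y'' - 2x y' + 16 y = 0.
This matches the Hermite equation y'' - 2x y' + 2n y = 0 with 2n = 16, so n = 8; the polynomial solution is H_8(x).
With y = sum_k a_k x^k, matching x^k gives (k+2)(k+1) a_{k+2} = 2(k - n) a_k = 2(k - 8) a_k. The right side vanishes at k = 8, so the series with the parity of 8 terminates at degree 8.
Standard normalization: leading coefficient of H_n is 2^n, so a_8 = 2^8 = 256. Work downward with a_k = (k+1)(k+2) a_{k+2} / (2(k - n)):
  a_6 = (7)(8)(256) / (2(6 - 8)) = 14336/(-4) = -3584
  a_4 = (5)(6)(-3584) / (2(4 - 8)) = -107520/(-8) = 13440
  a_2 = (3)(4)(13440) / (2(2 - 8)) = 161280/(-12) = -13440
  a_0 = (1)(2)(-13440) / (2(0 - 8)) = -26880/(-16) = 1680
Hence H_8(x) = 256 x^8 - 3584 x^6 + 13440 x^4 - 13440 x^2 + 1680.

H_8(x); series = 256 x^8 - 3584 x^6 + 13440 x^4 - 13440 x^2 + 1680


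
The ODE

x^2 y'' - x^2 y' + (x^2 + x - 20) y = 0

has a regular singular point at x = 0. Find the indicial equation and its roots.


Divide by x^2 to reach normal form y'' + P_1(x) y' + P_2(x) y = 0 with P_1(x) = -1 and P_2(x) = 1 + 1/x - 20/x^2.
x = 0 is a singular point because the y-coefficient 1 + 1/x - 20/x^2 has a pole at x = 0.
It is a regular singular point because x P_1(x) = p(x) = -x and x^2 P_2(x) = q(x) = x^2 + x - 20 are polynomials, hence analytic at x = 0.
p(0) = 0,  q(0) = -20.
Indicial equation: r(r-1) + p(0) r + q(0) = 0, i.e. r^2 + (p(0) - 1) r + q(0) = 0, i.e. r^2 - 1 r - 20 = 0.
Discriminant: (-1)^2 - 4(-20) = 81, so r = (1 ± 9)/2.
Solving: r_1 = 5, r_2 = -4.

indicial: r^2 - 1 r - 20 = 0; roots r_1 = 5, r_2 = -4


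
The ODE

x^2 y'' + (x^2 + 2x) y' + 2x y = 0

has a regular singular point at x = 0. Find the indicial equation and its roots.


Divide by x^2 to reach normal form y'' + P_1(x) y' + P_2(x) y = 0 with P_1(x) = 1 + 2/x and P_2(x) = 2/x.
x = 0 is a singular point because the y'-coefficient 1 + 2/x has a pole at x = 0 and the y-coefficient 2/x has a pole at x = 0.
It is a regular singular point because x P_1(x) = p(x) = x + 2 and x^2 P_2(x) = q(x) = 2x are polynomials, hence analytic at x = 0.
p(0) = 2,  q(0) = 0.
Indicial equation: r(r-1) + p(0) r + q(0) = 0, i.e. r^2 + (p(0) - 1) r + q(0) = 0, i.e. r^2 + 1 r = 0.
Discriminant: (1)^2 - 4(0) = 1, so r = (-1 ± 1)/2.
Solving: r_1 = 0, r_2 = -1.

indicial: r^2 + 1 r = 0; roots r_1 = 0, r_2 = -1


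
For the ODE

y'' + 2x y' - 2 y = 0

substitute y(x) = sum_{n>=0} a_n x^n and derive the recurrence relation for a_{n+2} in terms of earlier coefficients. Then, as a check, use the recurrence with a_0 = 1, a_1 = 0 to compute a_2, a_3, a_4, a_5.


Substitute y = sum_n a_n x^n.
y''(x) has coefficient (n+2)(n+1) a_{n+2} at x^n;
2 x y'(x) has coefficient 2 n a_n at x^n (shift);
-2 y(x) has coefficient -2 a_n at x^n.
Matching x^n: (n+2)(n+1) a_{n+2} + (2n - 2) a_n = 0.
Thus a_{n+2} = (-2n + 2) / ((n+1)(n+2)) * a_n.

Check with a_0 = 1, a_1 = 0 (apply the recurrence for n = 0, 1, 2, 3): a_0 = 1, a_1 = 0, a_2 = 1, a_3 = 0, a_4 = -1/6, a_5 = 0.

a_(n+2) = (-2n + 2) / ((n+1)(n+2)) * a_n; check: a_0 = 1, a_1 = 0, a_2 = 1, a_3 = 0, a_4 = -1/6, a_5 = 0


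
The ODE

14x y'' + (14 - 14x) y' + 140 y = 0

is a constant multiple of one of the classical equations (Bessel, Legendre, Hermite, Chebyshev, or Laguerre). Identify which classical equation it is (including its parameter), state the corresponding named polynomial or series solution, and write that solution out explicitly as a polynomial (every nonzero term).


All three coefficients share the factor 14; dividing through by 14 gives  x y'' + (1 - x) y' + 10 y = 0.
This matches the Laguerre equation x y'' + (1 - x) y' + n y = 0 with n = 10; the polynomial solution is L_10(x).
With y = sum_k a_k x^k, matching x^k gives (k+1)k a_{k+1} + (k+1) a_{k+1} - k a_k + n a_k = 0, i.e. (k+1)^2 a_{k+1} = (k - n) a_k = (k - 10) a_k. The right side vanishes at k = 10, so the series terminates at degree 10.
Standard normalization L_n(0) = 1 gives a_0 = 1. Work upward with a_{k+1} = (k - 10) a_k / (k+1)^2:
  a_1 = (0 - 10)(1) / 1^2 = -10/1 = -10
  a_2 = (1 - 10)(-10) / 2^2 = 90/4 = 45/2
  a_3 = (2 - 10)(45/2) / 3^2 = -180/9 = -20
  a_4 = (3 - 10)(-20) / 4^2 = 140/16 = 35/4
  a_5 = (4 - 10)(35/4) / 5^2 = (-105/2)/25 = -21/10
  a_6 = (5 - 10)(-21/10) / 6^2 = (21/2)/36 = 7/24
  a_7 = (6 - 10)(7/24) / 7^2 = (-7/6)/49 = -1/42
  a_8 = (7 - 10)(-1/42) / 8^2 = (1/14)/64 = 1/896
  a_9 = (8 - 10)(1/896) / 9^2 = (-1/448)/81 = -1/36288
  a_10 = (9 - 10)(-1/36288) / 10^2 = (1/36288)/100 = 1/3628800
Hence L_10(x) = x^10/3628800 - x^9/36288 + x^8/896 - x^7/42 + 7 x^6/24 - 21 x^5/10 + 35 x^4/4 - 20 x^3 + 45 x^2/2 - 10 x + 1.

L_10(x); series = x^10/3628800 - x^9/36288 + x^8/896 - x^7/42 + 7 x^6/24 - 21 x^5/10 + 35 x^4/4 - 20 x^3 + 45 x^2/2 - 10 x + 1
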